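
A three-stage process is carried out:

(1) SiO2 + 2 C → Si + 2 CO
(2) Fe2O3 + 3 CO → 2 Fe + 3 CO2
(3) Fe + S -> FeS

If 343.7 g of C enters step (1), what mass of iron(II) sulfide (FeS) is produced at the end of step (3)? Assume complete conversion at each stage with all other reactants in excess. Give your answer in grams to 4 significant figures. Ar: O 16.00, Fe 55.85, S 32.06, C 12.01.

1677 g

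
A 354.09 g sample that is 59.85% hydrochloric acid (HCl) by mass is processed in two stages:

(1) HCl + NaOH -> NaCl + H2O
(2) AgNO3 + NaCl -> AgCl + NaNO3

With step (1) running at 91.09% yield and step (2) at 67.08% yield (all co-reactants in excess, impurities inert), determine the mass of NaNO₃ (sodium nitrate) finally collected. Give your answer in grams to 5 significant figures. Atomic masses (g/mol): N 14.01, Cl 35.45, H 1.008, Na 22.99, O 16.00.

301.90 g

Pure HCl = 354.09 × 0.5985 = 211.923 g.
M(HCl) = 1.008 + 35.45 = 36.458 g/mol.
M(NaNO3) = 22.99 + 14.01 + 3(16.00) = 85.00 g/mol.
n(HCl) = 211.923 / 36.458 = 5.81279 mol.
Step 1 (HCl:NaCl = 1:1): theoretical n(NaCl) = 5.81279 mol; at 91.09% yield, n(NaCl) = 5.29487 mol.
Step 2 (NaCl:NaNO3 = 1:1): theoretical n(NaNO3) = 5.29487 mol, so theoretical mass = 5.29487 × 85.00 = 450.064 g.
At 67.08% yield, actual mass of NaNO3 = 450.064 × 0.6708 = 301.903 g.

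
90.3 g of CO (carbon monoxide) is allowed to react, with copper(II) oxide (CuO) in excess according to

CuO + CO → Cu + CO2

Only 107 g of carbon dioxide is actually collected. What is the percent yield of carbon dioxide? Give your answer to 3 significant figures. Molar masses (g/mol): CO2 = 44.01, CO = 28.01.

n(CO) = 90.30 g / 28.01 g/mol = 3.224 mol.
From the equation the CO:CO2 mole ratio is 1:1, so n(CO2) = 3.224 × 1/1 = 3.224 mol.
Mass of CO2 = 3.224 mol × 44.01 g/mol = 141.9 g.
This is the theoretical yield. Percent yield = 107 g / 141.9 g × 100% = 75.42%.

75.4 %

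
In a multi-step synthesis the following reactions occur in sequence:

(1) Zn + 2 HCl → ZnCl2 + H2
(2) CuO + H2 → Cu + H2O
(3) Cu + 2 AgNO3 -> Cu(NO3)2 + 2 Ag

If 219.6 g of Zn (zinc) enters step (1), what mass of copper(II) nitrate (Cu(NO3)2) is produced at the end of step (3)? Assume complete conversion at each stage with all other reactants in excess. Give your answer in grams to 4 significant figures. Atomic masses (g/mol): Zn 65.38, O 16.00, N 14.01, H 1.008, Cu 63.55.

M(Zn) = 65.38 g/mol.
M(Cu(NO3)2) = 63.55 + 2(14.01) + 6(16.00) = 187.57 g/mol.
n(Zn) = 219.6 / 65.38 = 3.3588 mol.
Reaction (1): Zn→H2 ratio 1:1 ⇒ n(H2) = 3.3588 mol.
Reaction (2): H2→Cu ratio 1:1 ⇒ n(Cu) = 3.3588 mol.
Reaction (3): Cu→Cu(NO3)2 ratio 1:1 ⇒ n(Cu(NO3)2) = 3.3588 mol.
Mass of Cu(NO3)2 = 3.3588 × 187.57 = 630.01 g.

630.0 g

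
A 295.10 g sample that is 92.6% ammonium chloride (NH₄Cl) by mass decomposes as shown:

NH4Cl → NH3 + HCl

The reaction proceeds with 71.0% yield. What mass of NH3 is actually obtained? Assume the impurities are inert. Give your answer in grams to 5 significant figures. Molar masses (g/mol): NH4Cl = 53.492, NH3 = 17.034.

61.783 g

Pure NH4Cl available = 295.10 g × 0.926 = 273.263 g.
n(NH4Cl) = 273.263 g / 53.492 g/mol = 5.10848 mol.
From the equation the NH4Cl:NH3 mole ratio is 1:1, so n(NH3) = 5.10848 × 1/1 = 5.10848 mol.
Mass of NH3 = 5.10848 mol × 17.034 g/mol = 87.0178 g.
Actual mass collected = 87.0178 g × 0.710 = 61.7826 g.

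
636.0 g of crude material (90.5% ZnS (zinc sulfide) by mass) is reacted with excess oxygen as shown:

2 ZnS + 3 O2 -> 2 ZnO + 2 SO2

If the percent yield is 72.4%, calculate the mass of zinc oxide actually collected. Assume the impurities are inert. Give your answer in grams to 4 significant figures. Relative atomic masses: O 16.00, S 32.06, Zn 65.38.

348.0 g

Pure ZnS available = 636.0 g × 0.905 = 575.58 g.
M(ZnS) = 65.38 + 32.06 = 97.44 g/mol.
M(ZnO) = 65.38 + 16.00 = 81.38 g/mol.
n(ZnS) = 575.58 g / 97.44 g/mol = 5.9070 mol.
From the equation the ZnS:ZnO mole ratio is 2:2, so n(ZnO) = 5.9070 × 2/2 = 5.9070 mol.
Mass of ZnO = 5.9070 mol × 81.38 g/mol = 480.71 g.
Actual mass collected = 480.71 g × 0.724 = 348.04 g.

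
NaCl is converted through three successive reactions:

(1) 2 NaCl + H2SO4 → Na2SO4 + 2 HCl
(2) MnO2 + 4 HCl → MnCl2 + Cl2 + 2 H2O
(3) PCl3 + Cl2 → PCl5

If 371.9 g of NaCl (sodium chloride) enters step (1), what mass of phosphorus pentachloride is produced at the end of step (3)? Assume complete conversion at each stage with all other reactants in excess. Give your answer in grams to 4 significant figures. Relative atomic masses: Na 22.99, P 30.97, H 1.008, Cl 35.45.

331.3 g

M(NaCl) = 22.99 + 35.45 = 58.44 g/mol.
M(PCl5) = 30.97 + 5(35.45) = 208.22 g/mol.
n(NaCl) = 371.9 / 58.44 = 6.3638 mol.
Reaction (1): NaCl→HCl ratio 2:2 ⇒ n(HCl) = 6.3638 mol.
Reaction (2): HCl→Cl2 ratio 4:1 ⇒ n(Cl2) = 1.5909 mol.
Reaction (3): Cl2→PCl5 ratio 1:1 ⇒ n(PCl5) = 1.5909 mol.
Mass of PCl5 = 1.5909 × 208.22 = 331.27 g.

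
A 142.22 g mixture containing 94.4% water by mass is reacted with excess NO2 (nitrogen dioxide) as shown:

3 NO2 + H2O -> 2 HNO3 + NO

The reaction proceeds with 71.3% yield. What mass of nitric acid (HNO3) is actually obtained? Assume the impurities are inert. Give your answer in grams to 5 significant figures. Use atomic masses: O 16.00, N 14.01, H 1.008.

Pure H2O available = 142.22 g × 0.944 = 134.256 g.
M(H2O) = 2(1.008) + 16.00 = 18.016 g/mol.
M(HNO3) = 1.008 + 14.01 + 3(16.00) = 63.018 g/mol.
n(H2O) = 134.256 g / 18.016 g/mol = 7.45202 mol.
From the equation the H2O:HNO3 mole ratio is 1:2, so n(HNO3) = 7.45202 × 2/1 = 14.9040 mol.
Mass of HNO3 = 14.9040 mol × 63.018 g/mol = 939.223 g.
Actual mass collected = 939.223 g × 0.713 = 669.666 g.

669.67 g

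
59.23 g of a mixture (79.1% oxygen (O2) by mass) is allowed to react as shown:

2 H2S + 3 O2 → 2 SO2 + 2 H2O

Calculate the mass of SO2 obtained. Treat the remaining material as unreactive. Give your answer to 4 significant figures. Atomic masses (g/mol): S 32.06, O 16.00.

62.53 g

Mass of pure O2 = 59.23 g × 0.791 = 46.851 g.
M(O2) = 2(16.00) = 32.00 g/mol.
M(SO2) = 32.06 + 2(16.00) = 64.06 g/mol.
n(O2) = 46.851 g / 32.00 g/mol = 1.4641 mol.
From the equation the O2:SO2 mole ratio is 3:2, so n(SO2) = 1.4641 × 2/3 = 0.97606 mol.
Mass of SO2 = 0.97606 mol × 64.06 g/mol = 62.526 g.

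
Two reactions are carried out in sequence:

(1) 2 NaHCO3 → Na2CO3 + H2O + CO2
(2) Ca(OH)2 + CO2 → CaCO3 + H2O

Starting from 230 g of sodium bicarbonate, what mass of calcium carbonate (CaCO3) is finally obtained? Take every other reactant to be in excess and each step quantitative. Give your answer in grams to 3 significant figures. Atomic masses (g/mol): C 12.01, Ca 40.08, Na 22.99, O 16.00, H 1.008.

M(NaHCO3) = 22.99 + 1.008 + 12.01 + 3(16.00) = 84.008 g/mol.
M(CaCO3) = 40.08 + 12.01 + 3(16.00) = 100.09 g/mol.
n(NaHCO3) = 230.0 / 84.008 = 2.738 mol.
Step 1 gives a 2:1 ratio of NaHCO3 to CO2, so n(CO2) = 1.369 mol.
In step 2 the CO2:CaCO3 ratio is 1:1, so n(CaCO3) = 1.369 mol.
Mass of CaCO3 = 1.369 × 100.09 = 137.0 g.

137 g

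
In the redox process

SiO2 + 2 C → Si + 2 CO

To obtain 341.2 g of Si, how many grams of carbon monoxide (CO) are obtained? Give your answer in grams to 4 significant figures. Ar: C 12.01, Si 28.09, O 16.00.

680.5 g

M(Si) = 28.09 g/mol.
M(CO) = 12.01 + 16.00 = 28.01 g/mol.
n(Si) = 341.20 g / 28.09 g/mol = 12.147 mol.
From the equation the Si:CO mole ratio is 1:2, so n(CO) = 12.147 × 2/1 = 24.293 mol.
Mass of CO = 24.293 mol × 28.01 g/mol = 680.46 g.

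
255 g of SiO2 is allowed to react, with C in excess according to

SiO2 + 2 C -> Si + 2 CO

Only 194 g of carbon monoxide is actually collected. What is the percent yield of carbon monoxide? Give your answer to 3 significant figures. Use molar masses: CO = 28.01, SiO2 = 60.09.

81.6 %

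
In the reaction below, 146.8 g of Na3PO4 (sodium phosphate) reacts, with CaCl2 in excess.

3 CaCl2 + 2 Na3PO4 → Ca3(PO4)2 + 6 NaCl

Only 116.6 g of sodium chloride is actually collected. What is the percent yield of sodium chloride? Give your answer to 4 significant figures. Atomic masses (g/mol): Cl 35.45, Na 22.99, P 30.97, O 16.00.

74.27 %

M(Na3PO4) = 3(22.99) + 30.97 + 4(16.00) = 163.94 g/mol.
M(NaCl) = 22.99 + 35.45 = 58.44 g/mol.
n(Na3PO4) = 146.80 g / 163.94 g/mol = 0.89545 mol.
From the equation the Na3PO4:NaCl mole ratio is 2:6, so n(NaCl) = 0.89545 × 6/2 = 2.6863 mol.
Mass of NaCl = 2.6863 mol × 58.44 g/mol = 156.99 g.
This is the theoretical yield. Percent yield = 116.6 g / 156.99 g × 100% = 74.272%.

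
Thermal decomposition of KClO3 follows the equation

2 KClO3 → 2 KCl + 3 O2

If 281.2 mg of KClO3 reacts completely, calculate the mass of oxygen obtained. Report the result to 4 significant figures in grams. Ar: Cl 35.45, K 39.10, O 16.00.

0.1101 g

M(KClO3) = 39.10 + 35.45 + 3(16.00) = 122.55 g/mol.
M(O2) = 2(16.00) = 32.00 g/mol.
Convert: 281.2 mg = 0.28120 g.
n(KClO3) = 0.28120 g / 122.55 g/mol = 0.0022946 mol.
From the equation the KClO3:O2 mole ratio is 2:3, so n(O2) = 0.0022946 × 3/2 = 0.0034419 mol.
Mass of O2 = 0.0034419 mol × 32.00 g/mol = 0.11014 g.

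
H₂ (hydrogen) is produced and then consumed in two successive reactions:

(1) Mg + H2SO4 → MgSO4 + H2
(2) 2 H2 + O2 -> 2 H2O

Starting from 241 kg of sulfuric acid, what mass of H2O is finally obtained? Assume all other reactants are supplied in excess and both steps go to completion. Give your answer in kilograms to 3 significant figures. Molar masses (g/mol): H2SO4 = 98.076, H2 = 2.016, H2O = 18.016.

44.3 kg

241 kg = 241000 g.
n(H2SO4) = 241000 / 98.076 = 2457 mol.
Step 1 gives a 1:1 ratio of H2SO4 to H2, so n(H2) = 2457 mol.
In step 2 the H2:H2O ratio is 2:2, so n(H2O) = 2457 mol.
Mass of H2O = 2457 × 18.016 = 44270 g = 44.3 kg.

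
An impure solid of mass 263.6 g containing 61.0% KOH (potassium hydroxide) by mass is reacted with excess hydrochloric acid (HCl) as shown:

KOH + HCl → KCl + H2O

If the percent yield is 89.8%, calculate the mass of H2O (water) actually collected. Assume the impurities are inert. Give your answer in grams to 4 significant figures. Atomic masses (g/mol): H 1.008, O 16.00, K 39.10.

Pure KOH available = 263.6 g × 0.610 = 160.80 g.
M(KOH) = 39.10 + 16.00 + 1.008 = 56.108 g/mol.
M(H2O) = 2(1.008) + 16.00 = 18.016 g/mol.
n(KOH) = 160.80 g / 56.108 g/mol = 2.8658 mol.
From the equation the KOH:H2O mole ratio is 1:1, so n(H2O) = 2.8658 × 1/1 = 2.8658 mol.
Mass of H2O = 2.8658 mol × 18.016 g/mol = 51.631 g.
Actual mass collected = 51.631 g × 0.898 = 46.364 g.

46.36 g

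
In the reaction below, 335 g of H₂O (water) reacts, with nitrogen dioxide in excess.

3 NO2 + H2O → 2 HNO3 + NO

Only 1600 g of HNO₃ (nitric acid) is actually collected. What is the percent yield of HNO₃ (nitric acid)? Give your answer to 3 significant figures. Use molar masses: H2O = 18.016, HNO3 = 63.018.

n(H2O) = 335.0 g / 18.016 g/mol = 18.59 mol.
From the equation the H2O:HNO3 mole ratio is 1:2, so n(HNO3) = 18.59 × 2/1 = 37.19 mol.
Mass of HNO3 = 37.19 mol × 63.018 g/mol = 2344 g.
This is the theoretical yield. Percent yield = 1600 g / 2344 g × 100% = 68.27%.

68.3 %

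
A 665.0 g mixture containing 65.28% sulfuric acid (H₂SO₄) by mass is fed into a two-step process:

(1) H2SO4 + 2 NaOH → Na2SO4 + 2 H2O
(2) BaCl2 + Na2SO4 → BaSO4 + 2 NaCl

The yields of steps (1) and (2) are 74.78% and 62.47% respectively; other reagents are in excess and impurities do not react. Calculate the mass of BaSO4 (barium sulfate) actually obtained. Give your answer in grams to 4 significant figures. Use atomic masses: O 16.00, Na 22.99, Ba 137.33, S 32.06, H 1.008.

Pure H2SO4 = 665.0 × 0.6528 = 434.11 g.
M(H2SO4) = 2(1.008) + 32.06 + 4(16.00) = 98.076 g/mol.
M(BaSO4) = 137.33 + 32.06 + 4(16.00) = 233.39 g/mol.
n(H2SO4) = 434.11 / 98.076 = 4.4263 mol.
Step 1 (H2SO4:Na2SO4 = 1:1): theoretical n(Na2SO4) = 4.4263 mol; at 74.78% yield, n(Na2SO4) = 3.3100 mol.
Step 2 (Na2SO4:BaSO4 = 1:1): theoretical n(BaSO4) = 3.3100 mol, so theoretical mass = 3.3100 × 233.39 = 772.51 g.
At 62.47% yield, actual mass of BaSO4 = 772.51 × 0.6247 = 482.59 g.

482.6 g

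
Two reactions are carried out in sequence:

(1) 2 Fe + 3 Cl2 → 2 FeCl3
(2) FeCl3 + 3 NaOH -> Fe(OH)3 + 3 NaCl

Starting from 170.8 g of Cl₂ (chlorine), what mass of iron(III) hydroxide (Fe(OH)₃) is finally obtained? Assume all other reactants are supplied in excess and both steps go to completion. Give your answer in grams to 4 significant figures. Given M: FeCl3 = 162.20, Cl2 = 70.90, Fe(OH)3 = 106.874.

n(Cl2) = 170.80 / 70.90 = 2.4090 mol.
Step 1 gives a 3:2 ratio of Cl2 to FeCl3, so n(FeCl3) = 1.6060 mol.
In step 2 the FeCl3:Fe(OH)3 ratio is 1:1, so n(Fe(OH)3) = 1.6060 mol.
Mass of Fe(OH)3 = 1.6060 × 106.874 = 171.64 g.

171.6 g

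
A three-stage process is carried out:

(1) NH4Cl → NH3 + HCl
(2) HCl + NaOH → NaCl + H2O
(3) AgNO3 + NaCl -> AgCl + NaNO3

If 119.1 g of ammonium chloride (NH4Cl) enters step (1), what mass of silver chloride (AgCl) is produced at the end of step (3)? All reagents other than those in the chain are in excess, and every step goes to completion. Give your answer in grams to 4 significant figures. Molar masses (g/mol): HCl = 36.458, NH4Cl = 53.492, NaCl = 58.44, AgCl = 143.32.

319.1 g

n(NH4Cl) = 119.1 / 53.492 = 2.2265 mol.
Reaction (1): NH4Cl→HCl ratio 1:1 ⇒ n(HCl) = 2.2265 mol.
Reaction (2): HCl→NaCl ratio 1:1 ⇒ n(NaCl) = 2.2265 mol.
Reaction (3): NaCl→AgCl ratio 1:1 ⇒ n(AgCl) = 2.2265 mol.
Mass of AgCl = 2.2265 × 143.32 = 319.10 g.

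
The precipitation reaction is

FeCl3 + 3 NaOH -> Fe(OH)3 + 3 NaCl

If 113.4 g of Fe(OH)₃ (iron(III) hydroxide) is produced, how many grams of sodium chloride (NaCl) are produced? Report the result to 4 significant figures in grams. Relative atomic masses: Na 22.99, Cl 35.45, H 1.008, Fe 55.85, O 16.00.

186.0 g

M(Fe(OH)3) = 55.85 + 3(16.00) + 3(1.008) = 106.874 g/mol.
M(NaCl) = 22.99 + 35.45 = 58.44 g/mol.
n(Fe(OH)3) = 113.40 g / 106.874 g/mol = 1.0611 mol.
From the equation the Fe(OH)3:NaCl mole ratio is 1:3, so n(NaCl) = 1.0611 × 3/1 = 3.1832 mol.
Mass of NaCl = 3.1832 mol × 58.44 g/mol = 186.03 g.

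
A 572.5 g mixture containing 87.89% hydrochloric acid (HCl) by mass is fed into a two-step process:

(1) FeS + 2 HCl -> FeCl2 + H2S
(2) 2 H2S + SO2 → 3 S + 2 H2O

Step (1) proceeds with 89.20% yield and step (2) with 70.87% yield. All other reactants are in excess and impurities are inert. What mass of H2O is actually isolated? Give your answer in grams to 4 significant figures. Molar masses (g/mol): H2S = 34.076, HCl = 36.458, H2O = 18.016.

78.59 g

Pure HCl = 572.5 × 0.8789 = 503.17 g.
n(HCl) = 503.17 / 36.458 = 13.801 mol.
Step 1 (HCl:H2S = 2:1): theoretical n(H2S) = 6.9007 mol; at 89.20% yield, n(H2S) = 6.1554 mol.
Step 2 (H2S:H2O = 2:2): theoretical n(H2O) = 6.1554 mol, so theoretical mass = 6.1554 × 18.016 = 110.90 g.
At 70.87% yield, actual mass of H2O = 110.90 × 0.7087 = 78.592 g.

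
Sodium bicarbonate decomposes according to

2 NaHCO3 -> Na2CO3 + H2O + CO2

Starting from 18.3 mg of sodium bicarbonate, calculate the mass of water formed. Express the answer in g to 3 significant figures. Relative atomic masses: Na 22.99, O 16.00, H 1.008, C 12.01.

M(NaHCO3) = 22.99 + 1.008 + 12.01 + 3(16.00) = 84.008 g/mol.
M(H2O) = 2(1.008) + 16.00 = 18.016 g/mol.
Convert: 18.3 mg = 0.01830 g.
n(NaHCO3) = 0.01830 g / 84.008 g/mol = 0.0002178 mol.
From the equation the NaHCO3:H2O mole ratio is 2:1, so n(H2O) = 0.0002178 × 1/2 = 0.0001089 mol.
Mass of H2O = 0.0001089 mol × 18.016 g/mol = 0.001962 g.

0.00196 g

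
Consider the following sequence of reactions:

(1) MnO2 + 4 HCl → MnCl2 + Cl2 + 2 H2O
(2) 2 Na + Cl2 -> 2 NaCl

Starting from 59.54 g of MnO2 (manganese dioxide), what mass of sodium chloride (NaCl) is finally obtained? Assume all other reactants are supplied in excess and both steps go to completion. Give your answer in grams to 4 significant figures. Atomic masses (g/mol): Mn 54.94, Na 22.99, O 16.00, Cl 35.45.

M(MnO2) = 54.94 + 2(16.00) = 86.94 g/mol.
M(NaCl) = 22.99 + 35.45 = 58.44 g/mol.
n(MnO2) = 59.540 / 86.94 = 0.68484 mol.
Step 1 gives a 1:1 ratio of MnO2 to Cl2, so n(Cl2) = 0.68484 mol.
In step 2 the Cl2:NaCl ratio is 1:2, so n(NaCl) = 1.3697 mol.
Mass of NaCl = 1.3697 × 58.44 = 80.044 g.

80.04 g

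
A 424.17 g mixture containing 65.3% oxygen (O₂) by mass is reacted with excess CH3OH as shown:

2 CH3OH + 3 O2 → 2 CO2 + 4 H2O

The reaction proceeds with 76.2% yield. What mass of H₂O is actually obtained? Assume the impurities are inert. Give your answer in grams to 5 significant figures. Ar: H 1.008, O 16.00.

Pure O2 available = 424.17 g × 0.653 = 276.983 g.
M(O2) = 2(16.00) = 32.00 g/mol.
M(H2O) = 2(1.008) + 16.00 = 18.016 g/mol.
n(O2) = 276.983 g / 32.00 g/mol = 8.65572 mol.
From the equation the O2:H2O mole ratio is 3:4, so n(H2O) = 8.65572 × 4/3 = 11.5410 mol.
Mass of H2O = 11.5410 mol × 18.016 g/mol = 207.922 g.
Actual mass collected = 207.922 g × 0.762 = 158.436 g.

158.44 g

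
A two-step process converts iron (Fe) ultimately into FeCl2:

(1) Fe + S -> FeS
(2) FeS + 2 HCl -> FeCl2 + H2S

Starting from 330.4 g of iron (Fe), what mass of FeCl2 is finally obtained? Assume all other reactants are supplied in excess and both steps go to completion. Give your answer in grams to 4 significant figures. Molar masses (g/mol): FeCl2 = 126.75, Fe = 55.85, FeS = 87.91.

n(Fe) = 330.40 / 55.85 = 5.9158 mol.
Step 1 gives a 1:1 ratio of Fe to FeS, so n(FeS) = 5.9158 mol.
In step 2 the FeS:FeCl2 ratio is 1:1, so n(FeCl2) = 5.9158 mol.
Mass of FeCl2 = 5.9158 × 126.75 = 749.83 g.

749.8 g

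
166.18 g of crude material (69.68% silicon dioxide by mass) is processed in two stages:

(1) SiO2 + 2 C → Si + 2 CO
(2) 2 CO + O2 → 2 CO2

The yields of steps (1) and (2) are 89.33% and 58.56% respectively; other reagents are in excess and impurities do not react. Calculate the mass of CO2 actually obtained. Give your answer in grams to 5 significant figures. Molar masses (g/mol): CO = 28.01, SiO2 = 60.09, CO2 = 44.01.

Pure SiO2 = 166.18 × 0.6968 = 115.794 g.
n(SiO2) = 115.794 / 60.09 = 1.92701 mol.
Step 1 (SiO2:CO = 1:2): theoretical n(CO) = 3.85403 mol; at 89.33% yield, n(CO) = 3.44280 mol.
Step 2 (CO:CO2 = 2:2): theoretical n(CO2) = 3.44280 mol, so theoretical mass = 3.44280 × 44.01 = 151.518 g.
At 58.56% yield, actual mass of CO2 = 151.518 × 0.5856 = 88.7288 g.

88.729 g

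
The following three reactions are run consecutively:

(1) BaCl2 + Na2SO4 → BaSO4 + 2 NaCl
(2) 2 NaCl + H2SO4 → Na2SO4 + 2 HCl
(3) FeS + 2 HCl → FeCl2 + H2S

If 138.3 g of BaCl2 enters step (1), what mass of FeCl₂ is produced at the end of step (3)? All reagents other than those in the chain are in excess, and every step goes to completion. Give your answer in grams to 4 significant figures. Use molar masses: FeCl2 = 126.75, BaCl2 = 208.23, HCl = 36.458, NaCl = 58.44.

84.18 g

n(BaCl2) = 138.3 / 208.23 = 0.66417 mol.
Reaction (1): BaCl2→NaCl ratio 1:2 ⇒ n(NaCl) = 1.3283 mol.
Reaction (2): NaCl→HCl ratio 2:2 ⇒ n(HCl) = 1.3283 mol.
Reaction (3): HCl→FeCl2 ratio 2:1 ⇒ n(FeCl2) = 0.66417 mol.
Mass of FeCl2 = 0.66417 × 126.75 = 84.183 g.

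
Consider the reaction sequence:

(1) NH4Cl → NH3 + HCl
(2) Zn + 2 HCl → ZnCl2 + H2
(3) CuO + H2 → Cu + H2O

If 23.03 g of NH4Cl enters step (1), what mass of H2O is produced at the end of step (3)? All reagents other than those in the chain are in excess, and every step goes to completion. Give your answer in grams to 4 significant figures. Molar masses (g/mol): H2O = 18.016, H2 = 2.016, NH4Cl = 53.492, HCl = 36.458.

3.878 g

n(NH4Cl) = 23.03 / 53.492 = 0.43053 mol.
Reaction (1): NH4Cl→HCl ratio 1:1 ⇒ n(HCl) = 0.43053 mol.
Reaction (2): HCl→H2 ratio 2:1 ⇒ n(H2) = 0.21527 mol.
Reaction (3): H2→H2O ratio 1:1 ⇒ n(H2O) = 0.21527 mol.
Mass of H2O = 0.21527 × 18.016 = 3.8782 g.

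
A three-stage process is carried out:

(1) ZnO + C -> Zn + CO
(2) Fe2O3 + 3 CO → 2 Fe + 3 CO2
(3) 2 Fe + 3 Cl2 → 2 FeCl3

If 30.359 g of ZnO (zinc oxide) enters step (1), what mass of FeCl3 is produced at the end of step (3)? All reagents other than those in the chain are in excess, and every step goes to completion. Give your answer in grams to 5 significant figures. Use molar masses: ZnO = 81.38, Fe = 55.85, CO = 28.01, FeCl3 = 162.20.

n(ZnO) = 30.359 / 81.38 = 0.373052 mol.
Reaction (1): ZnO→CO ratio 1:1 ⇒ n(CO) = 0.373052 mol.
Reaction (2): CO→Fe ratio 3:2 ⇒ n(Fe) = 0.248702 mol.
Reaction (3): Fe→FeCl3 ratio 2:2 ⇒ n(FeCl3) = 0.248702 mol.
Mass of FeCl3 = 0.248702 × 162.20 = 40.3394 g.

40.339 g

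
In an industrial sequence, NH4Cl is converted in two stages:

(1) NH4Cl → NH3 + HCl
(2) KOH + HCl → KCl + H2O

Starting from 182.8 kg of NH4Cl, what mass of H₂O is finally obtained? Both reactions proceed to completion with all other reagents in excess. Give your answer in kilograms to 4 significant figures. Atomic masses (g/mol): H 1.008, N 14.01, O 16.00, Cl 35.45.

M(NH4Cl) = 14.01 + 4(1.008) + 35.45 = 53.492 g/mol.
M(H2O) = 2(1.008) + 16.00 = 18.016 g/mol.
182.8 kg = 182800 g.
n(NH4Cl) = 182800 / 53.492 = 3417.3 mol.
Step 1 gives a 1:1 ratio of NH4Cl to HCl, so n(HCl) = 3417.3 mol.
In step 2 the HCl:H2O ratio is 1:1, so n(H2O) = 3417.3 mol.
Mass of H2O = 3417.3 × 18.016 = 61567 g = 61.57 kg.

61.57 kg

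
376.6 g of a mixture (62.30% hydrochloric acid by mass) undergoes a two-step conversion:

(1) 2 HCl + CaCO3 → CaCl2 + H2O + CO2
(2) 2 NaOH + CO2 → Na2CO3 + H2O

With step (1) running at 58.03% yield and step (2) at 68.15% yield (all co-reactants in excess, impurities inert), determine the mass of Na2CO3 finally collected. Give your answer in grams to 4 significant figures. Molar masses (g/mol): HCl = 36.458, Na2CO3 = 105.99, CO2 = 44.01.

Pure HCl = 376.6 × 0.6230 = 234.62 g.
n(HCl) = 234.62 / 36.458 = 6.4354 mol.
Step 1 (HCl:CO2 = 2:1): theoretical n(CO2) = 3.2177 mol; at 58.03% yield, n(CO2) = 1.8672 mol.
Step 2 (CO2:Na2CO3 = 1:1): theoretical n(Na2CO3) = 1.8672 mol, so theoretical mass = 1.8672 × 105.99 = 197.91 g.
At 68.15% yield, actual mass of Na2CO3 = 197.91 × 0.6815 = 134.87 g.

134.9 g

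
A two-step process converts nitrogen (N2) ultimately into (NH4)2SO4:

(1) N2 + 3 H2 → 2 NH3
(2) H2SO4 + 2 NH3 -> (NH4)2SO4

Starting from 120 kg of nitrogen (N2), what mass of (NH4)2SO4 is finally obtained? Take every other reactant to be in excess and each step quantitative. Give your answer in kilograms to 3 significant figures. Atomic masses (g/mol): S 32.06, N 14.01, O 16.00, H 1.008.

M(N2) = 2(14.01) = 28.02 g/mol.
M((NH4)2SO4) = 2(14.01) + 8(1.008) + 32.06 + 4(16.00) = 132.144 g/mol.
120 kg = 120000 g.
n(N2) = 120000 / 28.02 = 4283 mol.
Step 1 gives a 1:2 ratio of N2 to NH3, so n(NH3) = 8565 mol.
In step 2 the NH3:(NH4)2SO4 ratio is 2:1, so n((NH4)2SO4) = 4283 mol.
Mass of (NH4)2SO4 = 4283 × 132.144 = 565900 g = 566 kg.

566 kg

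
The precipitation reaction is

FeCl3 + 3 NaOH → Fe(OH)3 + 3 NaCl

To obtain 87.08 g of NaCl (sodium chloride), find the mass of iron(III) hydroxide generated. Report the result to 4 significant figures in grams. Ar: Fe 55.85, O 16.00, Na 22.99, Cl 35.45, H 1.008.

M(NaCl) = 22.99 + 35.45 = 58.44 g/mol.
M(Fe(OH)3) = 55.85 + 3(16.00) + 3(1.008) = 106.874 g/mol.
n(NaCl) = 87.080 g / 58.44 g/mol = 1.4901 mol.
From the equation the NaCl:Fe(OH)3 mole ratio is 3:1, so n(Fe(OH)3) = 1.4901 × 1/3 = 0.49669 mol.
Mass of Fe(OH)3 = 0.49669 mol × 106.874 g/mol = 53.083 g.

53.08 g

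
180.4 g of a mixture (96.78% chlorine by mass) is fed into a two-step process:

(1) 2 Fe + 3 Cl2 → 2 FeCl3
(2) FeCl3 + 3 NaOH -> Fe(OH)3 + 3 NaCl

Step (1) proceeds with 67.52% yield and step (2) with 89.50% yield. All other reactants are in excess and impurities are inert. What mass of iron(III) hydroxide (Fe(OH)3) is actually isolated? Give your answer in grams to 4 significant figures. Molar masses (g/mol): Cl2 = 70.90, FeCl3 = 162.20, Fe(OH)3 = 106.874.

106.0 g

Pure Cl2 = 180.4 × 0.9678 = 174.59 g.
n(Cl2) = 174.59 / 70.90 = 2.4625 mol.
Step 1 (Cl2:FeCl3 = 3:2): theoretical n(FeCl3) = 1.6417 mol; at 67.52% yield, n(FeCl3) = 1.1085 mol.
Step 2 (FeCl3:Fe(OH)3 = 1:1): theoretical n(Fe(OH)3) = 1.1085 mol, so theoretical mass = 1.1085 × 106.874 = 118.46 g.
At 89.50% yield, actual mass of Fe(OH)3 = 118.46 × 0.8950 = 106.03 g.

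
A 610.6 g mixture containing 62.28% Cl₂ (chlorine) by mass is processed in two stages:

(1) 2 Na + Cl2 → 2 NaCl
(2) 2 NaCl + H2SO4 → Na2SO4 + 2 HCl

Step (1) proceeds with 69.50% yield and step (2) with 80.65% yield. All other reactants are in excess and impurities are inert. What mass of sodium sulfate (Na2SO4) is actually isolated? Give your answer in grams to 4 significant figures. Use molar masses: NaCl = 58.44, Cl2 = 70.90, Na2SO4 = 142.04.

427.0 g

Pure Cl2 = 610.6 × 0.6228 = 380.28 g.
n(Cl2) = 380.28 / 70.90 = 5.3636 mol.
Step 1 (Cl2:NaCl = 1:2): theoretical n(NaCl) = 10.727 mol; at 69.50% yield, n(NaCl) = 7.4555 mol.
Step 2 (NaCl:Na2SO4 = 2:1): theoretical n(Na2SO4) = 3.7277 mol, so theoretical mass = 3.7277 × 142.04 = 529.49 g.
At 80.65% yield, actual mass of Na2SO4 = 529.49 × 0.8065 = 427.03 g.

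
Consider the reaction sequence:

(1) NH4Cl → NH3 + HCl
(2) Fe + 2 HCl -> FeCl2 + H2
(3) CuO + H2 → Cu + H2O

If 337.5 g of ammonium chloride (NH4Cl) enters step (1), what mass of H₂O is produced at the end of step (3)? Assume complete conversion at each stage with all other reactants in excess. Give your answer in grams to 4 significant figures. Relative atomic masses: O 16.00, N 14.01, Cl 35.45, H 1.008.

56.83 g

M(NH4Cl) = 14.01 + 4(1.008) + 35.45 = 53.492 g/mol.
M(H2O) = 2(1.008) + 16.00 = 18.016 g/mol.
n(NH4Cl) = 337.5 / 53.492 = 6.3094 mol.
Reaction (1): NH4Cl→HCl ratio 1:1 ⇒ n(HCl) = 6.3094 mol.
Reaction (2): HCl→H2 ratio 2:1 ⇒ n(H2) = 3.1547 mol.
Reaction (3): H2→H2O ratio 1:1 ⇒ n(H2O) = 3.1547 mol.
Mass of H2O = 3.1547 × 18.016 = 56.835 g.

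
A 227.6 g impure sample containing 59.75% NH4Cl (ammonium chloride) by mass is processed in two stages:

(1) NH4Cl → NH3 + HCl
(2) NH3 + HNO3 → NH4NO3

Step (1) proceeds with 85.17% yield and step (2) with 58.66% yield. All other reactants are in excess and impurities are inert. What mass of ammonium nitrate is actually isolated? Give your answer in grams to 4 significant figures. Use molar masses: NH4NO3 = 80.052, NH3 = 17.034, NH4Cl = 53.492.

101.7 g

Pure NH4Cl = 227.6 × 0.5975 = 135.99 g.
n(NH4Cl) = 135.99 / 53.492 = 2.5423 mol.
Step 1 (NH4Cl:NH3 = 1:1): theoretical n(NH3) = 2.5423 mol; at 85.17% yield, n(NH3) = 2.1652 mol.
Step 2 (NH3:NH4NO3 = 1:1): theoretical n(NH4NO3) = 2.1652 mol, so theoretical mass = 2.1652 × 80.052 = 173.33 g.
At 58.66% yield, actual mass of NH4NO3 = 173.33 × 0.5866 = 101.68 g.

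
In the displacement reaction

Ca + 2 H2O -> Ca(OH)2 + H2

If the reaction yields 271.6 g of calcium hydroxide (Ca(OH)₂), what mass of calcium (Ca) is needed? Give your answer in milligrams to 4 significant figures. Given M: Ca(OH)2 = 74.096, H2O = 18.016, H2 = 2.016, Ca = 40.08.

146900 mg

n(Ca(OH)2) = 271.60 g / 74.096 g/mol = 3.6655 mol.
From the equation the Ca(OH)2:Ca mole ratio is 1:1, so n(Ca) = 3.6655 × 1/1 = 3.6655 mol.
Mass of Ca = 3.6655 mol × 40.08 g/mol = 146.91 g.
Converting to mg: 146.91 g = 146900 mg.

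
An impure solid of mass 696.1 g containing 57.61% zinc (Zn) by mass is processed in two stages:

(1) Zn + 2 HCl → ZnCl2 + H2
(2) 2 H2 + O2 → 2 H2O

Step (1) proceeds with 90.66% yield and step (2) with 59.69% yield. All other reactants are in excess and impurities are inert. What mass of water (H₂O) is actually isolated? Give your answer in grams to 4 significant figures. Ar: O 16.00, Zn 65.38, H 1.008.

59.80 g

Pure Zn = 696.1 × 0.5761 = 401.02 g.
M(Zn) = 65.38 g/mol.
M(H2O) = 2(1.008) + 16.00 = 18.016 g/mol.
n(Zn) = 401.02 / 65.38 = 6.1337 mol.
Step 1 (Zn:H2 = 1:1): theoretical n(H2) = 6.1337 mol; at 90.66% yield, n(H2) = 5.5608 mol.
Step 2 (H2:H2O = 2:2): theoretical n(H2O) = 5.5608 mol, so theoretical mass = 5.5608 × 18.016 = 100.18 g.
At 59.69% yield, actual mass of H2O = 100.18 × 0.5969 = 59.800 g.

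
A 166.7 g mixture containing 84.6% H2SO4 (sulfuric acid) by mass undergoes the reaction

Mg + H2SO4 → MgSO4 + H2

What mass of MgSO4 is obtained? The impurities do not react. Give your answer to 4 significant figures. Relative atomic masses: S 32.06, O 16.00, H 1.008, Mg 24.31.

Mass of pure H2SO4 = 166.7 g × 0.846 = 141.03 g.
M(H2SO4) = 2(1.008) + 32.06 + 4(16.00) = 98.076 g/mol.
M(MgSO4) = 24.31 + 32.06 + 4(16.00) = 120.37 g/mol.
n(H2SO4) = 141.03 g / 98.076 g/mol = 1.4379 mol.
From the equation the H2SO4:MgSO4 mole ratio is 1:1, so n(MgSO4) = 1.4379 × 1/1 = 1.4379 mol.
Mass of MgSO4 = 1.4379 mol × 120.37 g/mol = 173.09 g.

173.1 g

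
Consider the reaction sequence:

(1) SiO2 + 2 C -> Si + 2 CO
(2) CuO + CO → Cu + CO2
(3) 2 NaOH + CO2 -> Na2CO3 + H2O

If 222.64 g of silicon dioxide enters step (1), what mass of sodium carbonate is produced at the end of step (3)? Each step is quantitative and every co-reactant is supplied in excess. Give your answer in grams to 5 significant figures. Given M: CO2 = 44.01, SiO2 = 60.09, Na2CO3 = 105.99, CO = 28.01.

n(SiO2) = 222.64 / 60.09 = 3.70511 mol.
Reaction (1): SiO2→CO ratio 1:2 ⇒ n(CO) = 7.41022 mol.
Reaction (2): CO→CO2 ratio 1:1 ⇒ n(CO2) = 7.41022 mol.
Reaction (3): CO2→Na2CO3 ratio 1:1 ⇒ n(Na2CO3) = 7.41022 mol.
Mass of Na2CO3 = 7.41022 × 105.99 = 785.409 g.

785.41 g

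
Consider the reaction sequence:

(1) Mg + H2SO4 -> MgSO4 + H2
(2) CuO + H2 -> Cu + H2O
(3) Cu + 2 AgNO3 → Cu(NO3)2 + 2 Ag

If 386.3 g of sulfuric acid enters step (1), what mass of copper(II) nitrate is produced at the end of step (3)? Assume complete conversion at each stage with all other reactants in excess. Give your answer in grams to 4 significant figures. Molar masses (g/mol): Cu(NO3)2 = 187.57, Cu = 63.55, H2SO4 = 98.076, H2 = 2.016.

n(H2SO4) = 386.3 / 98.076 = 3.9388 mol.
Reaction (1): H2SO4→H2 ratio 1:1 ⇒ n(H2) = 3.9388 mol.
Reaction (2): H2→Cu ratio 1:1 ⇒ n(Cu) = 3.9388 mol.
Reaction (3): Cu→Cu(NO3)2 ratio 1:1 ⇒ n(Cu(NO3)2) = 3.9388 mol.
Mass of Cu(NO3)2 = 3.9388 × 187.57 = 738.80 g.

738.8 g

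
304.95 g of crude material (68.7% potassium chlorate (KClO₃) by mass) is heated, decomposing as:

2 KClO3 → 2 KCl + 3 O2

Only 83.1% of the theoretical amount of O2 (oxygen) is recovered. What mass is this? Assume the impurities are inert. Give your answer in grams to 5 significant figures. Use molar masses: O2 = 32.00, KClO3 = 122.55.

68.189 g

Pure KClO3 available = 304.95 g × 0.687 = 209.501 g.
n(KClO3) = 209.501 g / 122.55 g/mol = 1.70951 mol.
From the equation the KClO3:O2 mole ratio is 2:3, so n(O2) = 1.70951 × 3/2 = 2.56427 mol.
Mass of O2 = 2.56427 mol × 32.00 g/mol = 82.0566 g.
Actual mass collected = 82.0566 g × 0.831 = 68.1890 g.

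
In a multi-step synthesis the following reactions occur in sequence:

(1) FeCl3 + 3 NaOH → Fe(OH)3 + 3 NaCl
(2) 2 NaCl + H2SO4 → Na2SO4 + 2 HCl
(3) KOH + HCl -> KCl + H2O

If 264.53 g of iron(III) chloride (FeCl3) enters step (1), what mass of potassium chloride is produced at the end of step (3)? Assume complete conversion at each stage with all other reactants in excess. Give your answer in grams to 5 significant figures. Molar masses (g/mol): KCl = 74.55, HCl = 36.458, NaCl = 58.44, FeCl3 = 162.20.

n(FeCl3) = 264.53 / 162.20 = 1.63089 mol.
Reaction (1): FeCl3→NaCl ratio 1:3 ⇒ n(NaCl) = 4.89266 mol.
Reaction (2): NaCl→HCl ratio 2:2 ⇒ n(HCl) = 4.89266 mol.
Reaction (3): HCl→KCl ratio 1:1 ⇒ n(KCl) = 4.89266 mol.
Mass of KCl = 4.89266 × 74.55 = 364.748 g.

364.75 g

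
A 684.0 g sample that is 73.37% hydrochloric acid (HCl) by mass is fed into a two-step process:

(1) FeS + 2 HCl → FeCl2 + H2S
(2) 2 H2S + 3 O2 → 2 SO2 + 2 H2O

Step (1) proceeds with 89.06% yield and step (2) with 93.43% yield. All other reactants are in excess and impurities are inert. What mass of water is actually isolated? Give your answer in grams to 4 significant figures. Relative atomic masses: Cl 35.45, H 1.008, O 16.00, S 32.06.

Pure HCl = 684.0 × 0.7337 = 501.85 g.
M(HCl) = 1.008 + 35.45 = 36.458 g/mol.
M(H2O) = 2(1.008) + 16.00 = 18.016 g/mol.
n(HCl) = 501.85 / 36.458 = 13.765 mol.
Step 1 (HCl:H2S = 2:1): theoretical n(H2S) = 6.8826 mol; at 89.06% yield, n(H2S) = 6.1296 mol.
Step 2 (H2S:H2O = 2:2): theoretical n(H2O) = 6.1296 mol, so theoretical mass = 6.1296 × 18.016 = 110.43 g.
At 93.43% yield, actual mass of H2O = 110.43 × 0.9343 = 103.18 g.

103.2 g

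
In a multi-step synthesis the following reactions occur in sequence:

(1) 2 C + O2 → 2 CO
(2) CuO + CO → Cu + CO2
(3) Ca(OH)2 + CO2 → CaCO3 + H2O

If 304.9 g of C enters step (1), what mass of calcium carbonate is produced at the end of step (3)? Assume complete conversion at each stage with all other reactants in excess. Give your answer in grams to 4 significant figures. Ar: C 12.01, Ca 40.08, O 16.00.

2541 g

M(C) = 12.01 g/mol.
M(CaCO3) = 40.08 + 12.01 + 3(16.00) = 100.09 g/mol.
n(C) = 304.9 / 12.01 = 25.387 mol.
Reaction (1): C→CO ratio 2:2 ⇒ n(CO) = 25.387 mol.
Reaction (2): CO→CO2 ratio 1:1 ⇒ n(CO2) = 25.387 mol.
Reaction (3): CO2→CaCO3 ratio 1:1 ⇒ n(CaCO3) = 25.387 mol.
Mass of CaCO3 = 25.387 × 100.09 = 2541.0 g.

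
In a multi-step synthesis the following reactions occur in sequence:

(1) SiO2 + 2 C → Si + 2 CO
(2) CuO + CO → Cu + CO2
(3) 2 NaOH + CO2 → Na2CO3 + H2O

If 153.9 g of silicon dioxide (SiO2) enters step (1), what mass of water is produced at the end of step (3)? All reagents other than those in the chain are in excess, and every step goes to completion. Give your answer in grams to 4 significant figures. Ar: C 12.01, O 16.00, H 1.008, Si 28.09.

92.28 g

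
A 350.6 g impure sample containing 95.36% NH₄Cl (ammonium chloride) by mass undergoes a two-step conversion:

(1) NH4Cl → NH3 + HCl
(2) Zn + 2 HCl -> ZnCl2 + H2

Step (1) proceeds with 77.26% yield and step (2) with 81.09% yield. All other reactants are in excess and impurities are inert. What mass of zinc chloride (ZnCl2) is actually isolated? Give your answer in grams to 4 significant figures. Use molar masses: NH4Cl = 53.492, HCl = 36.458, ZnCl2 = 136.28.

Pure NH4Cl = 350.6 × 0.9536 = 334.33 g.
n(NH4Cl) = 334.33 / 53.492 = 6.2501 mol.
Step 1 (NH4Cl:HCl = 1:1): theoretical n(HCl) = 6.2501 mol; at 77.26% yield, n(HCl) = 4.8289 mol.
Step 2 (HCl:ZnCl2 = 2:1): theoretical n(ZnCl2) = 2.4144 mol, so theoretical mass = 2.4144 × 136.28 = 329.04 g.
At 81.09% yield, actual mass of ZnCl2 = 329.04 × 0.8109 = 266.82 g.

266.8 g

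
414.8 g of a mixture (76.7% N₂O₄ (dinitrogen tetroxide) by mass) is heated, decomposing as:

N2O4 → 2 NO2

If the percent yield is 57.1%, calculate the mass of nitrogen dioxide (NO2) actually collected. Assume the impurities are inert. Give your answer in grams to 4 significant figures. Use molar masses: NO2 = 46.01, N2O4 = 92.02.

Pure N2O4 available = 414.8 g × 0.767 = 318.15 g.
n(N2O4) = 318.15 g / 92.02 g/mol = 3.4574 mol.
From the equation the N2O4:NO2 mole ratio is 1:2, so n(NO2) = 3.4574 × 2/1 = 6.9148 mol.
Mass of NO2 = 6.9148 mol × 46.01 g/mol = 318.15 g.
Actual mass collected = 318.15 g × 0.571 = 181.66 g.

181.7 g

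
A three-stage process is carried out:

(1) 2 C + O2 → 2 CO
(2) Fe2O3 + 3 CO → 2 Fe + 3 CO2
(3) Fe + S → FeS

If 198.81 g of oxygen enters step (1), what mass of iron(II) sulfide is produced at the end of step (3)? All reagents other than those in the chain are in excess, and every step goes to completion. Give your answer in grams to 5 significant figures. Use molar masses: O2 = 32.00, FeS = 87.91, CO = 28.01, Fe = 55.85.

n(O2) = 198.81 / 32.00 = 6.21281 mol.
Reaction (1): O2→CO ratio 1:2 ⇒ n(CO) = 12.4256 mol.
Reaction (2): CO→Fe ratio 3:2 ⇒ n(Fe) = 8.28375 mol.
Reaction (3): Fe→FeS ratio 1:1 ⇒ n(FeS) = 8.28375 mol.
Mass of FeS = 8.28375 × 87.91 = 728.224 g.

728.22 g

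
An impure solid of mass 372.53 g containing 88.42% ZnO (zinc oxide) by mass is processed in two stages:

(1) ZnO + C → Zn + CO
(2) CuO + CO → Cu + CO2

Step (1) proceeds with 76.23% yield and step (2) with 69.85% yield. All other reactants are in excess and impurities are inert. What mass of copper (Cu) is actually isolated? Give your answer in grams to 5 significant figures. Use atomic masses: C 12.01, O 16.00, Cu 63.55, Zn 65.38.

136.96 g

Pure ZnO = 372.53 × 0.8842 = 329.391 g.
M(ZnO) = 65.38 + 16.00 = 81.38 g/mol.
M(Cu) = 63.55 g/mol.
n(ZnO) = 329.391 / 81.38 = 4.04757 mol.
Step 1 (ZnO:CO = 1:1): theoretical n(CO) = 4.04757 mol; at 76.23% yield, n(CO) = 3.08546 mol.
Step 2 (CO:Cu = 1:1): theoretical n(Cu) = 3.08546 mol, so theoretical mass = 3.08546 × 63.55 = 196.081 g.
At 69.85% yield, actual mass of Cu = 196.081 × 0.6985 = 136.963 g.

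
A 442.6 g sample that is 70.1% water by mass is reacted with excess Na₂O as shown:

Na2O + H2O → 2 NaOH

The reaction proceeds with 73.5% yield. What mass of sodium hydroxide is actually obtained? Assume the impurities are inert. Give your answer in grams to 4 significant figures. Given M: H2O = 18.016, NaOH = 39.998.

1013 g

Pure H2O available = 442.6 g × 0.701 = 310.26 g.
n(H2O) = 310.26 g / 18.016 g/mol = 17.222 mol.
From the equation the H2O:NaOH mole ratio is 1:2, so n(NaOH) = 17.222 × 2/1 = 34.443 mol.
Mass of NaOH = 34.443 mol × 39.998 g/mol = 1377.7 g.
Actual mass collected = 1377.7 g × 0.735 = 1012.6 g.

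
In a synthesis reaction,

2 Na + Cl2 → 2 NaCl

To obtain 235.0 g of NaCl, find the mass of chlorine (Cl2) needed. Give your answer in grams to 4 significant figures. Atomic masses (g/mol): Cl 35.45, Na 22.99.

142.6 g

M(NaCl) = 22.99 + 35.45 = 58.44 g/mol.
M(Cl2) = 2(35.45) = 70.90 g/mol.
n(NaCl) = 235.00 g / 58.44 g/mol = 4.0212 mol.
From the equation the NaCl:Cl2 mole ratio is 2:1, so n(Cl2) = 4.0212 × 1/2 = 2.0106 mol.
Mass of Cl2 = 2.0106 mol × 70.90 g/mol = 142.55 g.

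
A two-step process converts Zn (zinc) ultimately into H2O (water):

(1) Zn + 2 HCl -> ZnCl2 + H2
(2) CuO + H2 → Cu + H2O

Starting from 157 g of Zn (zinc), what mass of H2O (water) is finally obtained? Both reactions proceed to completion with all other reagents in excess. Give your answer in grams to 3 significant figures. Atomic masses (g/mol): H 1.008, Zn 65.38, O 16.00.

43.3 g

M(Zn) = 65.38 g/mol.
M(H2O) = 2(1.008) + 16.00 = 18.016 g/mol.
n(Zn) = 157.0 / 65.38 = 2.401 mol.
Step 1 gives a 1:1 ratio of Zn to H2, so n(H2) = 2.401 mol.
In step 2 the H2:H2O ratio is 1:1, so n(H2O) = 2.401 mol.
Mass of H2O = 2.401 × 18.016 = 43.26 g.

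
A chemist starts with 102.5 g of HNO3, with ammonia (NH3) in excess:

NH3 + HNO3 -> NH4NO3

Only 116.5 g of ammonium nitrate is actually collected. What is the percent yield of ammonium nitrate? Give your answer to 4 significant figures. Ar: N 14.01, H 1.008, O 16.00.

89.47 %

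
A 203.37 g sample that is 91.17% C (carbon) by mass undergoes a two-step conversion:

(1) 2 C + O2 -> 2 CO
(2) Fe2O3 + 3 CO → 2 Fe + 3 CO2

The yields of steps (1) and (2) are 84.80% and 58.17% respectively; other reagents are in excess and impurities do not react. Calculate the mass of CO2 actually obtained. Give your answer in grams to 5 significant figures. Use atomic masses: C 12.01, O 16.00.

335.15 g

Pure C = 203.37 × 0.9117 = 185.412 g.
M(C) = 12.01 g/mol.
M(CO2) = 12.01 + 2(16.00) = 44.01 g/mol.
n(C) = 185.412 / 12.01 = 15.4382 mol.
Step 1 (C:CO = 2:2): theoretical n(CO) = 15.4382 mol; at 84.80% yield, n(CO) = 13.0916 mol.
Step 2 (CO:CO2 = 3:3): theoretical n(CO2) = 13.0916 mol, so theoretical mass = 13.0916 × 44.01 = 576.160 g.
At 58.17% yield, actual mass of CO2 = 576.160 × 0.5817 = 335.152 g.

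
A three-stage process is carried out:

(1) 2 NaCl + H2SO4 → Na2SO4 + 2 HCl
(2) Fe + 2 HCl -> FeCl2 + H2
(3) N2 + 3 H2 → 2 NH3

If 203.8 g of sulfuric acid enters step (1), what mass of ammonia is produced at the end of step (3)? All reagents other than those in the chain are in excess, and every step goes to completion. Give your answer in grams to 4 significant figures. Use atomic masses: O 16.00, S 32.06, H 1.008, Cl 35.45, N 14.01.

M(H2SO4) = 2(1.008) + 32.06 + 4(16.00) = 98.076 g/mol.
M(NH3) = 14.01 + 3(1.008) = 17.034 g/mol.
n(H2SO4) = 203.8 / 98.076 = 2.0780 mol.
Reaction (1): H2SO4→HCl ratio 1:2 ⇒ n(HCl) = 4.1560 mol.
Reaction (2): HCl→H2 ratio 2:1 ⇒ n(H2) = 2.0780 mol.
Reaction (3): H2→NH3 ratio 3:2 ⇒ n(NH3) = 1.3853 mol.
Mass of NH3 = 1.3853 × 17.034 = 23.598 g.

23.60 g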